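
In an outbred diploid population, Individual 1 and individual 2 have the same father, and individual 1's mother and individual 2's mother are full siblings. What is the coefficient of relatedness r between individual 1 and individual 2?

0.375

With two independent routes of shared ancestry, r is the sum of the two contributions.
Individual 1 and individual 2 are related in two ways: half-sibs through their shared father (r = 1/4) and first cousins through their mothers (r = 1/8).
r = 1/4 + 1/8 = 3/8 = 0.375.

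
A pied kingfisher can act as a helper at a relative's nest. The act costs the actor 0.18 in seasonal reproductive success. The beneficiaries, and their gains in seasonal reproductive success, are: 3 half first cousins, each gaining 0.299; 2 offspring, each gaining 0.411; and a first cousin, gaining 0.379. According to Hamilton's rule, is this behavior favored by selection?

Hamilton's rule: the trait is favored when the sum of r·B over every recipient exceeds the actor's cost C.
r to a half first cousin = 0.0625 (half first cousins share one grandparent — one path of length 4: r = (1/2)^4 = 1/16).
r to an offspring = 0.5 (one parent–offspring link: r = (1/2)^1 = 1/2).
r to a first cousin = 1/8 (first cousins share one grandparent pair — two paths of length 4: r = 2·(1/2)^4 = 1/8).
Summing one r·B term per recipient: 3·0.0625·0.299 + 2·0.5·0.411 + 1·0.125·0.379 = 0.5144375.
0.5144375 > 0.18: the indirect benefit exceeds the cost.

Yes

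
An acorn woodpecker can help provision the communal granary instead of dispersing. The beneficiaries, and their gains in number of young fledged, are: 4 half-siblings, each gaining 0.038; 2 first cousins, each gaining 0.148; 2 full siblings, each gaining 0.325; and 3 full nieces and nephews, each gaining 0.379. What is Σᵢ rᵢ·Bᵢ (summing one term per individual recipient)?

0.68425

r to a half-sibling = 0.25 (half-sibs share one parent — one path of length 2: r = (1/2)^2 = 1/4).
r to a first cousin = 0.125 (first cousins share one grandparent pair — two paths of length 4: r = 2·(1/2)^4 = 1/8).
r to a full sibling = 0.5 (full sibs share both parents — two paths of length 2: r = 2·(1/2)^2 = 1/2).
r to a full niece or nephew = 1/4 (full aunt/uncle↔niece/nephew: two paths of length 3 through the shared grandparent pair: r = 2·(1/2)^3 = 1/4).
Summing one r·B term per recipient: 4·0.25·0.038 + 2·0.125·0.148 + 2·0.5·0.325 + 3·0.25·0.379 = 0.68425.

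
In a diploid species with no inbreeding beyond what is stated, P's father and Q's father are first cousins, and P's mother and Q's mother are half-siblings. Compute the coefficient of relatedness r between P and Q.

Independent pedigree routes through distinct common ancestors add.
P and Q are related in two ways: second cousins through their fathers (r = 1/32) and half first cousins through their mothers (r = 1/16).
r = 1/32 + 1/16 = 3/32 = 0.09375.

0.09375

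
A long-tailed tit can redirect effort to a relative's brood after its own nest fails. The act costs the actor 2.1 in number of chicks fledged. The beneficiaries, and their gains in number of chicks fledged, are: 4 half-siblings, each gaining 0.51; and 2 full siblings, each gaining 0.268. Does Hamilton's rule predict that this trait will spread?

Hamilton's rule: the trait is favored when the sum of r·B over every recipient exceeds the actor's cost C.
r to a half-sibling = 0.25 (half-sibs share one parent — one path of length 2: r = (1/2)^2 = 1/4).
r to a full sibling = 1/2 (full sibs share both parents — two paths of length 2: r = 2·(1/2)^2 = 1/2).
Summing one r·B term per recipient: 4·0.25·0.51 + 2·0.5·0.268 = 0.778.
0.778 < 2.1: the indirect benefit is less than the cost.

No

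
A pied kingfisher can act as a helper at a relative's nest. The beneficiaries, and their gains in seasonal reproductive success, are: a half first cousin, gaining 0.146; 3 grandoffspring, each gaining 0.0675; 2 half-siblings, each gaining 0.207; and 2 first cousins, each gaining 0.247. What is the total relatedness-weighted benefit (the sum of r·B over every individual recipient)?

r to a half first cousin = 0.0625 (half first cousins share one grandparent — one path of length 4: r = (1/2)^4 = 1/16).
r to a grandoffspring = 1/4 (two parent–offspring links: r = (1/2)^2 = 1/4).
r to a half-sibling = 0.25 (half-sibs share one parent — one path of length 2: r = (1/2)^2 = 1/4).
r to a first cousin = 1/8 (first cousins share one grandparent pair — two paths of length 4: r = 2·(1/2)^4 = 1/8).
Summing one r·B term per recipient: 1·0.0625·0.146 + 3·0.25·0.0675 + 2·0.25·0.207 + 2·0.125·0.247 = 0.225.

0.225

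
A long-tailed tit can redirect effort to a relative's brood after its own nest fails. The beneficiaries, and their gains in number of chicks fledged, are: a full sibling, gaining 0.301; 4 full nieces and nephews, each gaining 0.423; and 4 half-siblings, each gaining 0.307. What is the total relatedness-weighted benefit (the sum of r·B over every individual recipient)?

0.8805

r to a full sibling = 1/2 (full sibs share both parents — two paths of length 2: r = 2·(1/2)^2 = 1/2).
r to a full niece or nephew = 1/4 (full aunt/uncle↔niece/nephew: two paths of length 3 through the shared grandparent pair: r = 2·(1/2)^3 = 1/4).
r to a half-sibling = 1/4 (half-sibs share one parent — one path of length 2: r = (1/2)^2 = 1/4).
Summing one r·B term per recipient: 1·0.5·0.301 + 4·0.25·0.423 + 4·0.25·0.307 = 0.8805.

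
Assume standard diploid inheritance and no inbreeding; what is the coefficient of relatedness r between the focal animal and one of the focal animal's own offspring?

0.5

Each parent–offspring link contributes a factor of 1/2, and independent paths through distinct common ancestors add.
One parent–offspring link: r = (1/2)^1 = 1/2.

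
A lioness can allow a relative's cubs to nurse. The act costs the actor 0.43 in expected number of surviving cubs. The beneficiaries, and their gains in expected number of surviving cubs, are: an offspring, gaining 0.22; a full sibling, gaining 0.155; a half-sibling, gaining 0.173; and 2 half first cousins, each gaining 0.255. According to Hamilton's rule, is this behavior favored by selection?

Hamilton's rule: the trait is favored when the sum of r·B over every recipient exceeds the actor's cost C.
r to an offspring = 1/2 (one parent–offspring link: r = (1/2)^1 = 1/2).
r to a full sibling = 1/2 (full sibs share both parents — two paths of length 2: r = 2·(1/2)^2 = 1/2).
r to a half-sibling = 0.25 (half-sibs share one parent — one path of length 2: r = (1/2)^2 = 1/4).
r to a half first cousin = 1/16 (half first cousins share one grandparent — one path of length 4: r = (1/2)^4 = 1/16).
Summing one r·B term per recipient: 1·0.5·0.22 + 1·0.5·0.155 + 1·0.25·0.173 + 2·0.0625·0.255 = 0.262625.
0.262625 < 0.43: the indirect benefit is less than the cost.

No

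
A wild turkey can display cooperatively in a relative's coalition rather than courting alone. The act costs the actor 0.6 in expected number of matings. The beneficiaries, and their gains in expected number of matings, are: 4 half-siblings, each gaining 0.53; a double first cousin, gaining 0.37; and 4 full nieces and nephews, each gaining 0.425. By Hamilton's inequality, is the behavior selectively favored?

Hamilton's rule: the trait is favored when the sum of r·B over every recipient exceeds the actor's cost C.
r to a half-sibling = 0.25 (half-sibs share one parent — one path of length 2: r = (1/2)^2 = 1/4).
r to a double first cousin = 1/4 (double first cousins share both grandparent pairs — four paths of length 4: r = 4·(1/2)^4 = 1/4).
r to a full niece or nephew = 0.25 (full aunt/uncle↔niece/nephew: two paths of length 3 through the shared grandparent pair: r = 2·(1/2)^3 = 1/4).
Summing one r·B term per recipient: 4·0.25·0.53 + 1·0.25·0.37 + 4·0.25·0.425 = 1.0475.
1.0475 > 0.6: the indirect benefit exceeds the cost.

Yes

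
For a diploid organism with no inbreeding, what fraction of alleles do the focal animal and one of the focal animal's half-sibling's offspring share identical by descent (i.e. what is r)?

Each parent–offspring link contributes a factor of 1/2, and independent paths through distinct common ancestors add.
Half-aunt/uncle↔niece/nephew: one path of length 3: r = (1/2)^3 = 1/8.

0.125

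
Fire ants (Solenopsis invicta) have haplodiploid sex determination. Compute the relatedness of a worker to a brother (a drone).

0.25

Her haploid brother carries none of their father's genes and a random half of their mother's genome; that half matches the maternal half of her own genome with probability 1/2: r = 1/2 · 1/2 = 1/4.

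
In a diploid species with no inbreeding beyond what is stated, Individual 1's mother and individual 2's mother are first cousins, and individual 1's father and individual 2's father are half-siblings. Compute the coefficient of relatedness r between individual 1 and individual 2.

0.09375

Wright's path rule: contributions from independent ancestry routes add.
Individual 1 and individual 2 are related in two ways: second cousins through their mothers (r = 1/32) and half first cousins through their fathers (r = 1/16).
r = 1/32 + 1/16 = 3/32 = 0.09375.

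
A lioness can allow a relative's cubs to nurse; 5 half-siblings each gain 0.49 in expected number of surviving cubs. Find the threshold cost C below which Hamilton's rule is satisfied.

r to a half-sibling = 1/4 (half-sibs share one parent — one path of length 2: r = (1/2)^2 = 1/4).
Hamilton's rule: n·r·B > C, so the trait is favored while C < n·r·B = 5·0.25·0.49 = 0.6125.

0.6125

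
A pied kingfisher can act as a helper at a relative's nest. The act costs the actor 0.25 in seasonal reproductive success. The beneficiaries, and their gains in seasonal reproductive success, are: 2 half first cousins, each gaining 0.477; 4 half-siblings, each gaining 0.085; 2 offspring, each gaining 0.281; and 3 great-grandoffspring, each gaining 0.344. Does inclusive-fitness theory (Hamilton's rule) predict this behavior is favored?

Hamilton's rule: the trait is favored when the sum of r·B over every recipient exceeds the actor's cost C.
r to a half first cousin = 0.0625 (half first cousins share one grandparent — one path of length 4: r = (1/2)^4 = 1/16).
r to a half-sibling = 1/4 (half-sibs share one parent — one path of length 2: r = (1/2)^2 = 1/4).
r to an offspring = 1/2 (one parent–offspring link: r = (1/2)^1 = 1/2).
r to a great-grandoffspring = 1/8 (three parent–offspring links: r = (1/2)^3 = 1/8).
Summing one r·B term per recipient: 2·0.0625·0.477 + 4·0.25·0.085 + 2·0.5·0.281 + 3·0.125·0.344 = 0.554625.
0.554625 > 0.25: the indirect benefit exceeds the cost.

Yes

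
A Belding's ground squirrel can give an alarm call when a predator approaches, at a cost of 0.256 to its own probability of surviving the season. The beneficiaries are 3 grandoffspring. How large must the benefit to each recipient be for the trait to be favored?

0.3413

r to a grandoffspring = 0.25 (two parent–offspring links: r = (1/2)^2 = 1/4).
Hamilton's rule with n recipients of equal r: n·r·B > C, so B > C/(n·r) = 0.256/(3·0.25) = 0.3413.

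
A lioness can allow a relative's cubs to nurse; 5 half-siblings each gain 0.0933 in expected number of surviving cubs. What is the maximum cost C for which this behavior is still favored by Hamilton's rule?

0.116625

r to a half-sibling = 0.25 (half-sibs share one parent — one path of length 2: r = (1/2)^2 = 1/4).
Hamilton's rule: n·r·B > C, so the trait is favored while C < n·r·B = 5·0.25·0.0933 = 0.116625.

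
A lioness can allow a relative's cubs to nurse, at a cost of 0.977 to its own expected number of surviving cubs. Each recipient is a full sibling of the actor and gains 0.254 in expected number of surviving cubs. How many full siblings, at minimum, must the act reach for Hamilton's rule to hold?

r to a full sibling = 0.5 (full sibs share both parents — two paths of length 2: r = 2·(1/2)^2 = 1/2).
Hamilton's rule: n·r·B > C  ⇒  n > C/(r·B) = 0.977/(0.5·0.254) = 7.693.
The smallest integer exceeding 7.693 is 8.

8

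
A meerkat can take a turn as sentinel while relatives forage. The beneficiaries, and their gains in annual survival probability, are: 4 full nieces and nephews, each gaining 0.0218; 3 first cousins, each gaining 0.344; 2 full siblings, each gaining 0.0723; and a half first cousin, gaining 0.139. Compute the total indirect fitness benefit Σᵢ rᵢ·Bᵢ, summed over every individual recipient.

r to a full niece or nephew = 1/4 (full aunt/uncle↔niece/nephew: two paths of length 3 through the shared grandparent pair: r = 2·(1/2)^3 = 1/4).
r to a first cousin = 0.125 (first cousins share one grandparent pair — two paths of length 4: r = 2·(1/2)^4 = 1/8).
r to a full sibling = 0.5 (full sibs share both parents — two paths of length 2: r = 2·(1/2)^2 = 1/2).
r to a half first cousin = 1/16 (half first cousins share one grandparent — one path of length 4: r = (1/2)^4 = 1/16).
Summing one r·B term per recipient: 4·0.25·0.0218 + 3·0.125·0.344 + 2·0.5·0.0723 + 1·0.0625·0.139 = 0.2317875.

0.2317875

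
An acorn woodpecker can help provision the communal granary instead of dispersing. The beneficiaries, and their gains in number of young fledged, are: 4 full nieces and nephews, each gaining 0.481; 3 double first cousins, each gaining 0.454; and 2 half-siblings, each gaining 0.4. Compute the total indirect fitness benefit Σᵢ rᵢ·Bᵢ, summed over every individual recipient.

r to a full niece or nephew = 0.25 (full aunt/uncle↔niece/nephew: two paths of length 3 through the shared grandparent pair: r = 2·(1/2)^3 = 1/4).
r to a double first cousin = 0.25 (double first cousins share both grandparent pairs — four paths of length 4: r = 4·(1/2)^4 = 1/4).
r to a half-sibling = 1/4 (half-sibs share one parent — one path of length 2: r = (1/2)^2 = 1/4).
Summing one r·B term per recipient: 4·0.25·0.481 + 3·0.25·0.454 + 2·0.25·0.4 = 1.0215.

1.0215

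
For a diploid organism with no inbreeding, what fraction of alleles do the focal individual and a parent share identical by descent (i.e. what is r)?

Each parent–offspring link contributes a factor of 1/2, and independent paths through distinct common ancestors add.
One parent–offspring link: r = (1/2)^1 = 1/2.

0.5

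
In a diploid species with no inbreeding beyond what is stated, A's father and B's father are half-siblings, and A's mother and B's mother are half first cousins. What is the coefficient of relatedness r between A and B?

Wright's path rule: contributions from independent ancestry routes add.
A and B are related in two ways: half first cousins through their fathers (r = 1/16) and half second cousins through their mothers (r = 1/64).
r = 1/16 + 1/64 = 5/64 = 0.078125.

0.078125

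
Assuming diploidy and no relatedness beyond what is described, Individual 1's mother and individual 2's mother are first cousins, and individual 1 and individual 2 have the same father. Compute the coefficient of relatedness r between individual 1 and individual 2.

Wright's path rule: contributions from independent ancestry routes add.
Individual 1 and individual 2 are related in two ways: second cousins through their mothers (r = 1/32) and half-sibs through their shared father (r = 1/4).
r = 1/32 + 1/4 = 0.28125.

0.28125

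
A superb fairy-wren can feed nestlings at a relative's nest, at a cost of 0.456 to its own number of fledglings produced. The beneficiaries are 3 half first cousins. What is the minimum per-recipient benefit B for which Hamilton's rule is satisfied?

r to a half first cousin = 1/16 (half first cousins share one grandparent — one path of length 4: r = (1/2)^4 = 1/16).
Hamilton's rule with n recipients of equal r: n·r·B > C, so B > C/(n·r) = 0.456/(3·0.0625) = 2.432.

2.432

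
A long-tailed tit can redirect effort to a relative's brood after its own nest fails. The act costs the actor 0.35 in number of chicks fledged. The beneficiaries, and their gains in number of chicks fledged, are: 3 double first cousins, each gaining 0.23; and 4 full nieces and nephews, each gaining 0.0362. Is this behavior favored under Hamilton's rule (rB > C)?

No

Hamilton's rule: the trait is favored when the sum of r·B over every recipient exceeds the actor's cost C.
r to a double first cousin = 0.25 (double first cousins share both grandparent pairs — four paths of length 4: r = 4·(1/2)^4 = 1/4).
r to a full niece or nephew = 1/4 (full aunt/uncle↔niece/nephew: two paths of length 3 through the shared grandparent pair: r = 2·(1/2)^3 = 1/4).
Summing one r·B term per recipient: 3·0.25·0.23 + 4·0.25·0.0362 = 0.2087.
0.2087 < 0.35: the indirect benefit is less than the cost.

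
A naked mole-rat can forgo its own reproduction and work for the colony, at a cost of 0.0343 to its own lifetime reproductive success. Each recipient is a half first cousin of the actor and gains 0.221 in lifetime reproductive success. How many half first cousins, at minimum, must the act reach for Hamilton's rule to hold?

r to a half first cousin = 1/16 (half first cousins share one grandparent — one path of length 4: r = (1/2)^4 = 1/16).
Hamilton's rule: n·r·B > C  ⇒  n > C/(r·B) = 0.0343/(0.0625·0.221) = 2.483.
The smallest integer exceeding 2.483 is 3.

3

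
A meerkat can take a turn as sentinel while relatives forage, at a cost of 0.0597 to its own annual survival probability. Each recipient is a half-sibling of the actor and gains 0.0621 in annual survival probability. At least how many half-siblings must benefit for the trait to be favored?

r to a half-sibling = 0.25 (half-sibs share one parent — one path of length 2: r = (1/2)^2 = 1/4).
Hamilton's rule: n·r·B > C  ⇒  n > C/(r·B) = 0.0597/(0.25·0.0621) = 3.845.
The smallest integer exceeding 3.845 is 4.

4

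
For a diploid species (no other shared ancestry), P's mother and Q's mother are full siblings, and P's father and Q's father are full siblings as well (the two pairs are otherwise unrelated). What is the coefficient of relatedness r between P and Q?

Wright's path rule: contributions from independent ancestry routes add.
P and Q are related in two ways: first cousins through their mothers (r = 1/8) and first cousins through their fathers (r = 1/8) — i.e. double first cousins.
r = 1/8 + 1/8 = 1/4 = 0.25.

0.25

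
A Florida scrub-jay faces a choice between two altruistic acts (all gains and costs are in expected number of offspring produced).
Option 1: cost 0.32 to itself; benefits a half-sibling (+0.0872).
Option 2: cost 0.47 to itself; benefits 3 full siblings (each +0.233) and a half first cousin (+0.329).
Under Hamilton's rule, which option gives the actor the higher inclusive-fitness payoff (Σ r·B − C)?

Option 2

Option 1: r to a half-sibling = 0.25.
Option 1: Σ r·B − C = (1·0.25·0.0872) − 0.32 = -0.2982.
Option 2: r to a full sibling = 0.5.
Option 2: r to a half first cousin = 0.0625.
Option 2: Σ r·B − C = (3·0.5·0.233 + 1·0.0625·0.329) − 0.47 = -0.0999375.
Option 2 has the higher net inclusive-fitness payoff.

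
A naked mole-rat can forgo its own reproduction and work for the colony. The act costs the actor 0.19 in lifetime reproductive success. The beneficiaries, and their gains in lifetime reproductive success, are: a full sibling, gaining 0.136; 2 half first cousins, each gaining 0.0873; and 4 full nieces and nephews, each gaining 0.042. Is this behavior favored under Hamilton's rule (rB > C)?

No

Hamilton's rule: the trait is favored when the sum of r·B over every recipient exceeds the actor's cost C.
r to a full sibling = 1/2 (full sibs share both parents — two paths of length 2: r = 2·(1/2)^2 = 1/2).
r to a half first cousin = 1/16 (half first cousins share one grandparent — one path of length 4: r = (1/2)^4 = 1/16).
r to a full niece or nephew = 1/4 (full aunt/uncle↔niece/nephew: two paths of length 3 through the shared grandparent pair: r = 2·(1/2)^3 = 1/4).
Summing one r·B term per recipient: 1·0.5·0.136 + 2·0.0625·0.0873 + 4·0.25·0.042 = 0.1209125.
0.1209125 < 0.19: the indirect benefit is less than the cost.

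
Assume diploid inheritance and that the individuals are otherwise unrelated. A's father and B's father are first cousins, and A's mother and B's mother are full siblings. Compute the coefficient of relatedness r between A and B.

0.15625

Independent pedigree routes through distinct common ancestors add.
A and B are related in two ways: second cousins through their fathers (r = 1/32) and first cousins through their mothers (r = 1/8).
r = 1/32 + 1/8 = 5/32 = 0.15625.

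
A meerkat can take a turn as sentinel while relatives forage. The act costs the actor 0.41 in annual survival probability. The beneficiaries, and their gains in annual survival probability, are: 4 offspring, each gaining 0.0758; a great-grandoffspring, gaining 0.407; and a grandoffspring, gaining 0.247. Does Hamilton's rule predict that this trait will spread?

Hamilton's rule: the trait is favored when the sum of r·B over every recipient exceeds the actor's cost C.
r to an offspring = 1/2 (one parent–offspring link: r = (1/2)^1 = 1/2).
r to a great-grandoffspring = 0.125 (three parent–offspring links: r = (1/2)^3 = 1/8).
r to a grandoffspring = 1/4 (two parent–offspring links: r = (1/2)^2 = 1/4).
Summing one r·B term per recipient: 4·0.5·0.0758 + 1·0.125·0.407 + 1·0.25·0.247 = 0.264225.
0.264225 < 0.41: the indirect benefit is less than the cost.

No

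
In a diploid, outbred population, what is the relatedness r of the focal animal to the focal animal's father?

0.5

Each parent–offspring link contributes a factor of 1/2, and independent paths through distinct common ancestors add.
One parent–offspring link: r = (1/2)^1 = 1/2.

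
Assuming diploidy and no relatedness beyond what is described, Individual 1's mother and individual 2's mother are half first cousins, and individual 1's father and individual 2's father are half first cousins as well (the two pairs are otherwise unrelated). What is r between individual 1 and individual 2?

0.03125

Independent pedigree routes through distinct common ancestors add.
Individual 1 and individual 2 are related in two ways: half second cousins through their mothers (r = 1/64) and half second cousins through their fathers (r = 1/64).
r = 1/64 + 1/64 = 1/32 = 0.03125.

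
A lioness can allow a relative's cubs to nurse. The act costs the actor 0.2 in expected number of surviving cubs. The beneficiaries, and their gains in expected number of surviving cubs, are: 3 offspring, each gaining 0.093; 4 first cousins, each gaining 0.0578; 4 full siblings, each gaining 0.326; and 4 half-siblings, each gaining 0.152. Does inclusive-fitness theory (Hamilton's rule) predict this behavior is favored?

Yes

Hamilton's rule: the trait is favored when the sum of r·B over every recipient exceeds the actor's cost C.
r to an offspring = 1/2 (one parent–offspring link: r = (1/2)^1 = 1/2).
r to a first cousin = 1/8 (first cousins share one grandparent pair — two paths of length 4: r = 2·(1/2)^4 = 1/8).
r to a full sibling = 0.5 (full sibs share both parents — two paths of length 2: r = 2·(1/2)^2 = 1/2).
r to a half-sibling = 0.25 (half-sibs share one parent — one path of length 2: r = (1/2)^2 = 1/4).
Summing one r·B term per recipient: 3·0.5·0.093 + 4·0.125·0.0578 + 4·0.5·0.326 + 4·0.25·0.152 = 0.9724.
0.9724 > 0.2: the indirect benefit exceeds the cost.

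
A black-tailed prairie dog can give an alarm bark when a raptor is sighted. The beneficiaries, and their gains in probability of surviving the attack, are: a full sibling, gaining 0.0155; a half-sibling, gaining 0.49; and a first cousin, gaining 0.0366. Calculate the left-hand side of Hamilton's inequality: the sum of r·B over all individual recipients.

0.134825

r to a full sibling = 0.5 (full sibs share both parents — two paths of length 2: r = 2·(1/2)^2 = 1/2).
r to a half-sibling = 0.25 (half-sibs share one parent — one path of length 2: r = (1/2)^2 = 1/4).
r to a first cousin = 0.125 (first cousins share one grandparent pair — two paths of length 4: r = 2·(1/2)^4 = 1/8).
Summing one r·B term per recipient: 1·0.5·0.0155 + 1·0.25·0.49 + 1·0.125·0.0366 = 0.134825.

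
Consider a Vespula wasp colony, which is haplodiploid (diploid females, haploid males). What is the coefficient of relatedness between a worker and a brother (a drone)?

0.25

Her haploid brother carries none of their father's genes and a random half of their mother's genome; that half matches the maternal half of her own genome with probability 1/2: r = 1/2 · 1/2 = 1/4.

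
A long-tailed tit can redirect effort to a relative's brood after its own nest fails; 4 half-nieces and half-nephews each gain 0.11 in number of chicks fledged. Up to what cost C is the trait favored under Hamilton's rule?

0.055

r to a half-niece or half-nephew = 0.125 (half-aunt/uncle↔niece/nephew: one path of length 3: r = (1/2)^3 = 1/8).
Hamilton's rule: n·r·B > C, so the trait is favored while C < n·r·B = 4·0.125·0.11 = 0.055.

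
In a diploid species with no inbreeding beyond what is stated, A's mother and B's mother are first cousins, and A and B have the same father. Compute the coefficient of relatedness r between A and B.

With two independent routes of shared ancestry, r is the sum of the two contributions.
A and B are related in two ways: second cousins through their mothers (r = 1/32) and half-sibs through their shared father (r = 1/4).
r = 1/32 + 1/4 = 0.28125.

0.28125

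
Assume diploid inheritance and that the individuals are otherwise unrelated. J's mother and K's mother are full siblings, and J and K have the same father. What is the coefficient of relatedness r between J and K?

Wright's path rule: contributions from independent ancestry routes add.
J and K are related in two ways: first cousins through their mothers (r = 1/8) and half-sibs through their shared father (r = 1/4).
r = 1/8 + 1/4 = 3/8 = 0.375.

0.375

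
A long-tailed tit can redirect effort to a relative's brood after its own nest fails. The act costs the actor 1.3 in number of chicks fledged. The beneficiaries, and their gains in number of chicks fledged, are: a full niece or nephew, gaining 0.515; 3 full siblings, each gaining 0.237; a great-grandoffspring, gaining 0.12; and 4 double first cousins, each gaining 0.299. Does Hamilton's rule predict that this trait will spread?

Hamilton's rule: the trait is favored when the sum of r·B over every recipient exceeds the actor's cost C.
r to a full niece or nephew = 1/4 (full aunt/uncle↔niece/nephew: two paths of length 3 through the shared grandparent pair: r = 2·(1/2)^3 = 1/4).
r to a full sibling = 0.5 (full sibs share both parents — two paths of length 2: r = 2·(1/2)^2 = 1/2).
r to a great-grandoffspring = 0.125 (three parent–offspring links: r = (1/2)^3 = 1/8).
r to a double first cousin = 0.25 (double first cousins share both grandparent pairs — four paths of length 4: r = 4·(1/2)^4 = 1/4).
Summing one r·B term per recipient: 1·0.25·0.515 + 3·0.5·0.237 + 1·0.125·0.12 + 4·0.25·0.299 = 0.79825.
0.79825 < 1.3: the indirect benefit is less than the cost.

No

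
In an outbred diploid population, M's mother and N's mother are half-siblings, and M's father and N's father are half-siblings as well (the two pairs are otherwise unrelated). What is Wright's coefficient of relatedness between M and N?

Relatedness sums over independent paths through distinct common ancestors.
M and N are related in two ways: half first cousins through their mothers (r = 1/16) and half first cousins through their fathers (r = 1/16).
r = 1/16 + 1/16 = 0.125.

0.125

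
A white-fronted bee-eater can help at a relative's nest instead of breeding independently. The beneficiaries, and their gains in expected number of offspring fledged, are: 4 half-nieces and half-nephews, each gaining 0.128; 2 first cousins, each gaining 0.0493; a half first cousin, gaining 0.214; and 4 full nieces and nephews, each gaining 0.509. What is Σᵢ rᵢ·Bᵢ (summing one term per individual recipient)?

0.5987

r to a half-niece or half-nephew = 1/8 (half-aunt/uncle↔niece/nephew: one path of length 3: r = (1/2)^3 = 1/8).
r to a first cousin = 1/8 (first cousins share one grandparent pair — two paths of length 4: r = 2·(1/2)^4 = 1/8).
r to a half first cousin = 1/16 (half first cousins share one grandparent — one path of length 4: r = (1/2)^4 = 1/16).
r to a full niece or nephew = 1/4 (full aunt/uncle↔niece/nephew: two paths of length 3 through the shared grandparent pair: r = 2·(1/2)^3 = 1/4).
Summing one r·B term per recipient: 4·0.125·0.128 + 2·0.125·0.0493 + 1·0.0625·0.214 + 4·0.25·0.509 = 0.5987.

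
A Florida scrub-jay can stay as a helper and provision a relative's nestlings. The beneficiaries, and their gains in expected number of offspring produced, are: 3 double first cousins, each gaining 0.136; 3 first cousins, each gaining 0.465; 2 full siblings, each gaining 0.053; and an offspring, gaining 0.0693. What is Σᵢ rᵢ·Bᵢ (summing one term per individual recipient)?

0.364025

r to a double first cousin = 1/4 (double first cousins share both grandparent pairs — four paths of length 4: r = 4·(1/2)^4 = 1/4).
r to a first cousin = 0.125 (first cousins share one grandparent pair — two paths of length 4: r = 2·(1/2)^4 = 1/8).
r to a full sibling = 1/2 (full sibs share both parents — two paths of length 2: r = 2·(1/2)^2 = 1/2).
r to an offspring = 0.5 (one parent–offspring link: r = (1/2)^1 = 1/2).
Summing one r·B term per recipient: 3·0.25·0.136 + 3·0.125·0.465 + 2·0.5·0.053 + 1·0.5·0.0693 = 0.364025.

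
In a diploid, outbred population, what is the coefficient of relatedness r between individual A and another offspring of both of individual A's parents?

Each parent–offspring link contributes a factor of 1/2, and independent paths through distinct common ancestors add.
Full sibs share both parents — two paths of length 2: r = 2·(1/2)^2 = 1/2.

0.5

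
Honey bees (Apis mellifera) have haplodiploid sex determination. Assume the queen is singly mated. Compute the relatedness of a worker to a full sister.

Haplodiploid full sisters inherit their father's entire haploid genome identically (contributing 1/2) and on average half of their mother's contribution (1/2 · 1/2 = 1/4); r = 1/2 + 1/4 = 3/4.

0.75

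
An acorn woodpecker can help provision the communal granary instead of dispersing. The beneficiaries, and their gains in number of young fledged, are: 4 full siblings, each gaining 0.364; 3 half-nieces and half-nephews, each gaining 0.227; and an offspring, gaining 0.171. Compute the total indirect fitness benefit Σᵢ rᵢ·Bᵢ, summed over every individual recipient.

r to a full sibling = 0.5 (full sibs share both parents — two paths of length 2: r = 2·(1/2)^2 = 1/2).
r to a half-niece or half-nephew = 0.125 (half-aunt/uncle↔niece/nephew: one path of length 3: r = (1/2)^3 = 1/8).
r to an offspring = 1/2 (one parent–offspring link: r = (1/2)^1 = 1/2).
Summing one r·B term per recipient: 4·0.5·0.364 + 3·0.125·0.227 + 1·0.5·0.171 = 0.898625.

0.898625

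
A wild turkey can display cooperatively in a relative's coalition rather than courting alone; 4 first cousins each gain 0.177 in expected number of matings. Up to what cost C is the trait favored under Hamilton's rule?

0.0885

r to a first cousin = 0.125 (first cousins share one grandparent pair — two paths of length 4: r = 2·(1/2)^4 = 1/8).
Hamilton's rule: n·r·B > C, so the trait is favored while C < n·r·B = 4·0.125·0.177 = 0.0885.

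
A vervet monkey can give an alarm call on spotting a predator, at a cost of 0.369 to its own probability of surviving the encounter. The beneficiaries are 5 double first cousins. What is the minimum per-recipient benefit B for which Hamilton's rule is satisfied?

0.2952

r to a double first cousin = 1/4 (double first cousins share both grandparent pairs — four paths of length 4: r = 4·(1/2)^4 = 1/4).
Hamilton's rule with n recipients of equal r: n·r·B > C, so B > C/(n·r) = 0.369/(5·0.25) = 0.2952.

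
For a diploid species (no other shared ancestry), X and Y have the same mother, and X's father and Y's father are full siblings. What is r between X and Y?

Independent pedigree routes through distinct common ancestors add.
X and Y are related in two ways: half-sibs through their shared mother (r = 1/4) and first cousins through their fathers (r = 1/8).
r = 1/4 + 1/8 = 3/8 = 0.375.

0.375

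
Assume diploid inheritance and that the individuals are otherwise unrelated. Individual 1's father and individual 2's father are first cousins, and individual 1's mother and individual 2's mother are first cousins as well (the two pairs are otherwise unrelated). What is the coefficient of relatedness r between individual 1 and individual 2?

0.0625

Independent pedigree routes through distinct common ancestors add.
Individual 1 and individual 2 are related in two ways: second cousins through their fathers (r = 1/32) and second cousins through their mothers (r = 1/32).
r = 1/32 + 1/32 = 1/16 = 0.0625.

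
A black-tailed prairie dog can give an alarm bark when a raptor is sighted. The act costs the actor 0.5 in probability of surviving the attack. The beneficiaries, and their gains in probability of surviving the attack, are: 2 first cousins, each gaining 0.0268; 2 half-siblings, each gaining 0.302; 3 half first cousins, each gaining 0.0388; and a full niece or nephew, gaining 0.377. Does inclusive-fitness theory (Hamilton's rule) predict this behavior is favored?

Hamilton's rule: the trait is favored when the sum of r·B over every recipient exceeds the actor's cost C.
r to a first cousin = 0.125 (first cousins share one grandparent pair — two paths of length 4: r = 2·(1/2)^4 = 1/8).
r to a half-sibling = 0.25 (half-sibs share one parent — one path of length 2: r = (1/2)^2 = 1/4).
r to a half first cousin = 0.0625 (half first cousins share one grandparent — one path of length 4: r = (1/2)^4 = 1/16).
r to a full niece or nephew = 1/4 (full aunt/uncle↔niece/nephew: two paths of length 3 through the shared grandparent pair: r = 2·(1/2)^3 = 1/4).
Summing one r·B term per recipient: 2·0.125·0.0268 + 2·0.25·0.302 + 3·0.0625·0.0388 + 1·0.25·0.377 = 0.259225.
0.259225 < 0.5: the indirect benefit is less than the cost.

No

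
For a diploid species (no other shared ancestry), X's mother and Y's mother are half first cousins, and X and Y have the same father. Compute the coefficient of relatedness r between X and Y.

0.265625

Independent pedigree routes through distinct common ancestors add.
X and Y are related in two ways: half second cousins through their mothers (r = 1/64) and half-sibs through their shared father (r = 1/4).
r = 1/64 + 1/4 = 17/64 = 0.265625.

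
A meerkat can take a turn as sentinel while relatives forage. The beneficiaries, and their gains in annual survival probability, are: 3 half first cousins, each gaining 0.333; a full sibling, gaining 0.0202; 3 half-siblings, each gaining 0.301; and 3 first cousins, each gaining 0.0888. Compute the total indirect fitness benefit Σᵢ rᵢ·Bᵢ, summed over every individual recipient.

0.3315875

r to a half first cousin = 1/16 (half first cousins share one grandparent — one path of length 4: r = (1/2)^4 = 1/16).
r to a full sibling = 0.5 (full sibs share both parents — two paths of length 2: r = 2·(1/2)^2 = 1/2).
r to a half-sibling = 1/4 (half-sibs share one parent — one path of length 2: r = (1/2)^2 = 1/4).
r to a first cousin = 1/8 (first cousins share one grandparent pair — two paths of length 4: r = 2·(1/2)^4 = 1/8).
Summing one r·B term per recipient: 3·0.0625·0.333 + 1·0.5·0.0202 + 3·0.25·0.301 + 3·0.125·0.0888 = 0.3315875.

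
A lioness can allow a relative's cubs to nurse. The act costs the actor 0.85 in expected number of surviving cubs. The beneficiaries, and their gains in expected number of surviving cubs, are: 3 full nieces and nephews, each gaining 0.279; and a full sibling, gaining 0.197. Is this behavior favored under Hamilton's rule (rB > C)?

Hamilton's rule: the trait is favored when the sum of r·B over every recipient exceeds the actor's cost C.
r to a full niece or nephew = 0.25 (full aunt/uncle↔niece/nephew: two paths of length 3 through the shared grandparent pair: r = 2·(1/2)^3 = 1/4).
r to a full sibling = 0.5 (full sibs share both parents — two paths of length 2: r = 2·(1/2)^2 = 1/2).
Summing one r·B term per recipient: 3·0.25·0.279 + 1·0.5·0.197 = 0.30775.
0.30775 < 0.85: the indirect benefit is less than the cost.

No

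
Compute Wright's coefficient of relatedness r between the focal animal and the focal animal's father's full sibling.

Each parent–offspring link contributes a factor of 1/2, and independent paths through distinct common ancestors add.
Full aunt/uncle↔niece/nephew: two paths of length 3 through the shared grandparent pair: r = 2·(1/2)^3 = 1/4.

0.25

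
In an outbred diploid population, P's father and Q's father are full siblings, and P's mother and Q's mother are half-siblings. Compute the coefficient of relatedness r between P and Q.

Wright's path rule: contributions from independent ancestry routes add.
P and Q are related in two ways: first cousins through their fathers (r = 1/8) and half first cousins through their mothers (r = 1/16).
r = 1/8 + 1/16 = 0.1875.

0.1875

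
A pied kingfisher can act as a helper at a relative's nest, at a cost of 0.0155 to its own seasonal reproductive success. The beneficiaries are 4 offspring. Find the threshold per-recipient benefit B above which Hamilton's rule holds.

r to an offspring = 0.5 (one parent–offspring link: r = (1/2)^1 = 1/2).
Hamilton's rule with n recipients of equal r: n·r·B > C, so B > C/(n·r) = 0.0155/(4·0.5) = 0.0077.

0.0077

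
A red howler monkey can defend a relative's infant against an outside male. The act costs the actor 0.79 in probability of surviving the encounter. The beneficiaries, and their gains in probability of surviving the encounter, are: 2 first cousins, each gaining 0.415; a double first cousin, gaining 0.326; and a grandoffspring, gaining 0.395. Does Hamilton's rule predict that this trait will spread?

Hamilton's rule: the trait is favored when the sum of r·B over every recipient exceeds the actor's cost C.
r to a first cousin = 0.125 (first cousins share one grandparent pair — two paths of length 4: r = 2·(1/2)^4 = 1/8).
r to a double first cousin = 1/4 (double first cousins share both grandparent pairs — four paths of length 4: r = 4·(1/2)^4 = 1/4).
r to a grandoffspring = 0.25 (two parent–offspring links: r = (1/2)^2 = 1/4).
Summing one r·B term per recipient: 2·0.125·0.415 + 1·0.25·0.326 + 1·0.25·0.395 = 0.284.
0.284 < 0.79: the indirect benefit is less than the cost.

No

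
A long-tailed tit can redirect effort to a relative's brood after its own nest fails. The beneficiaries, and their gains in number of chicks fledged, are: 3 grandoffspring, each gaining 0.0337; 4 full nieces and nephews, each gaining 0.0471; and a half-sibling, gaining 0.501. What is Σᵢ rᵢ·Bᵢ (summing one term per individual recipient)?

0.197625

r to a grandoffspring = 1/4 (two parent–offspring links: r = (1/2)^2 = 1/4).
r to a full niece or nephew = 0.25 (full aunt/uncle↔niece/nephew: two paths of length 3 through the shared grandparent pair: r = 2·(1/2)^3 = 1/4).
r to a half-sibling = 1/4 (half-sibs share one parent — one path of length 2: r = (1/2)^2 = 1/4).
Summing one r·B term per recipient: 3·0.25·0.0337 + 4·0.25·0.0471 + 1·0.25·0.501 = 0.197625.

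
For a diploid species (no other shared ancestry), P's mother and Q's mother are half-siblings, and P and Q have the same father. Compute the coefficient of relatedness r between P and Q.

Independent pedigree routes through distinct common ancestors add.
P and Q are related in two ways: half first cousins through their mothers (r = 1/16) and half-sibs through their shared father (r = 1/4).
r = 1/16 + 1/4 = 0.3125.

0.3125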